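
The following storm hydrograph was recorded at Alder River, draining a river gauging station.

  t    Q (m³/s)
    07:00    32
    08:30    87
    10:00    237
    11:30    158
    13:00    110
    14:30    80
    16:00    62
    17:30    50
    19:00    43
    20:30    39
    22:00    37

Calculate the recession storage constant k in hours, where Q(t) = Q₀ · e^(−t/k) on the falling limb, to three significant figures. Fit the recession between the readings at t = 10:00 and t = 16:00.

On the falling limb, Q drops from 237 to 62 m³/s between t = 10:00 and t = 16:00 (Δt = 6 h).
k = −Δt / ln(Q₂/Q₁) = −6 / ln(62/237) = 4.47 h.

k ≈ 4.47 h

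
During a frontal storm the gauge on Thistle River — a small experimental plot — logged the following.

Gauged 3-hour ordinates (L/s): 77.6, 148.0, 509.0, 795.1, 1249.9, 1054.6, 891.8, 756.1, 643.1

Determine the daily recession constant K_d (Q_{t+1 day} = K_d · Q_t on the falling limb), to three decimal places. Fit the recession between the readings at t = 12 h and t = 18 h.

K_d ≈ 0.259

Between t = 12 h and t = 18 h the flow falls from 1249.9 to 891.8 L/s over 2×3 h = 6 h.
Per-interval ratio K = (891.8/1249.9)^(1/2) = 0.8447; K_d = K^(24/3) = 0.259.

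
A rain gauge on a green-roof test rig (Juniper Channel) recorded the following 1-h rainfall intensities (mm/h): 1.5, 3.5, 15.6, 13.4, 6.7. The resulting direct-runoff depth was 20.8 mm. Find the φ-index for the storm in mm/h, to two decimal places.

Only the 3 blocks with intensity above φ contribute runoff: 15.6, 13.4, 6.7 mm/h.
Σ(I−φ)·Δt = d  ⇒  (15.6+13.4+6.7 − 3φ)·1 = 20.8
φ = (35.70 − 20.8/1) / 3 = 4.97 mm/h.

φ ≈ 4.97 mm/h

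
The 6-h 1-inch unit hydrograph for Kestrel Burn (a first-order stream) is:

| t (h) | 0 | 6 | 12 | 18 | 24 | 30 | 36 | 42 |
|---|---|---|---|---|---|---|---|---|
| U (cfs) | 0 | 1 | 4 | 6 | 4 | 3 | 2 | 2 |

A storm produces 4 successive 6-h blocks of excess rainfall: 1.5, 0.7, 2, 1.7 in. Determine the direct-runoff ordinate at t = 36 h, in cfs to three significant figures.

Q ≈ 23.3 cfs

By discrete convolution, Q_j = Σ (P_i / 1 in) · U_{j−i}.
At t = 36 h (j=6): Q = (1.5/1)·2 + (0.7/1)·3 + (2/1)·4 + (1.7/1)·6 = 23.3 cfs.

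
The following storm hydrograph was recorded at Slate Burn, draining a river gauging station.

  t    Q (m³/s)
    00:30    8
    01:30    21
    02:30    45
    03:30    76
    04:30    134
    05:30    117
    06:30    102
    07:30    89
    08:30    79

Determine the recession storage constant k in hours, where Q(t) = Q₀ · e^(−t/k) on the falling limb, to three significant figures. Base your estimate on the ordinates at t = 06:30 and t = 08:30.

On the falling limb, Q drops from 102 to 79 m³/s between t = 06:30 and t = 08:30 (Δt = 2 h).
k = −Δt / ln(Q₂/Q₁) = −2 / ln(79/102) = 7.83 h.

k ≈ 7.83 h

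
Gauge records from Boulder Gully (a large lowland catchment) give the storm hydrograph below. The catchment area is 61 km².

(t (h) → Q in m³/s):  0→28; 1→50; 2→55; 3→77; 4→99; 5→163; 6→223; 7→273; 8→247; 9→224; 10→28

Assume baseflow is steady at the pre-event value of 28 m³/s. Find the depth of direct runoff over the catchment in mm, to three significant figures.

d ≈ 68.4 mm

Direct runoff: 0.0, 22.0, 27.0, 49.0, 71.0, 135.0, 195.0, 245.0, 219.0, 196.0, 0.0 m³/s; ΣQ_DR = 1159 m³/s.
V = ΣQ_DR · Δt = 1159 × 3600 s = 4.172 × 10^6 m³.
Over A = 61 km², depth = V / A = 68.4 mm.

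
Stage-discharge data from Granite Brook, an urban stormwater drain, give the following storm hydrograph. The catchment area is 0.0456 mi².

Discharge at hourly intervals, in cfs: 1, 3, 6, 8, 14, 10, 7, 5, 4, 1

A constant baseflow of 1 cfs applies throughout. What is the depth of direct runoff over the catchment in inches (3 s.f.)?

Direct runoff: 0.0, 2.0, 5.0, 7.0, 13.0, 9.0, 6.0, 4.0, 3.0, 0.0 cfs; ΣQ_DR = 49.00 cfs.
V = ΣQ_DR · Δt = 49.00 × 3600 s = 1.764 × 10^5 ft³.
Over A = 0.0456 mi², depth = V / A = 1.67 in.

d ≈ 1.67 in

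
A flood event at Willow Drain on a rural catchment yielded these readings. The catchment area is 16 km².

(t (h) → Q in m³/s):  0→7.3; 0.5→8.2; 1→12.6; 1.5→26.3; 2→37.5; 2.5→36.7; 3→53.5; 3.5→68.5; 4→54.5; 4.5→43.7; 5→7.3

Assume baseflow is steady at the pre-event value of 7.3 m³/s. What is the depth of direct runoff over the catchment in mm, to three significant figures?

d ≈ 31.0 mm

Direct runoff: 0.0, 0.9, 5.3, 19.0, 30.2, 29.4, 46.2, 61.2, 47.2, 36.4, 0.0 m³/s; ΣQ_DR = 275.8 m³/s.
V = ΣQ_DR · Δt = 275.8 × 1800 s = 4.964 × 10^5 m³.
Over A = 16 km², depth = V / A = 31.0 mm.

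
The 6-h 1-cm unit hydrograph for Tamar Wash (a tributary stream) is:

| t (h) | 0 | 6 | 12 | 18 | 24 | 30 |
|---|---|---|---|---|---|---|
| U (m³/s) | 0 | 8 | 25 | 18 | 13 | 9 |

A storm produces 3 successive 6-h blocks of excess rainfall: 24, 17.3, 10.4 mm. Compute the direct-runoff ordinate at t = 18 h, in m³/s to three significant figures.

By discrete convolution, Q_j = Σ (P_i / 10 mm) · U_{j−i}.
At t = 18 h (j=3): Q = (24/10)·18 + (17.3/10)·25 + (10.4/10)·8 = 94.8 m³/s.

Q ≈ 94.8 m³/s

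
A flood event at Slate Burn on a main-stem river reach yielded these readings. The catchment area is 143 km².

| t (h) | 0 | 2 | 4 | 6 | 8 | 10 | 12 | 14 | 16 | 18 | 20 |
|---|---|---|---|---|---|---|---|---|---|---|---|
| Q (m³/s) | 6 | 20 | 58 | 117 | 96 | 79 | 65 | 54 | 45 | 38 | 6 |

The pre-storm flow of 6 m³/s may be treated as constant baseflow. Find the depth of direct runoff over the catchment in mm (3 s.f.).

d ≈ 26.1 mm

Direct runoff: 0.0, 14.0, 52.0, 111.0, 90.0, 73.0, 59.0, 48.0, 39.0, 32.0, 0.0 m³/s; ΣQ_DR = 518.0 m³/s.
V = ΣQ_DR · Δt = 518.0 × 7200 s = 3.730 × 10^6 m³.
Over A = 143 km², depth = V / A = 26.1 mm.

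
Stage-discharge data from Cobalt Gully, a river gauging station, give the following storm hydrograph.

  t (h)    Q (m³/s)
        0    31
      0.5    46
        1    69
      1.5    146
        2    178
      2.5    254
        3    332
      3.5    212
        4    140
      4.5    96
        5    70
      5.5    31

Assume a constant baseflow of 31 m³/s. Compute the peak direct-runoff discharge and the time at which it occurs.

Subtracting baseflow gives direct-runoff ordinates: 0.0, 15.0, 38.0, 115.0, 147.0, 223.0, 301.0, 181.0, 109.0, 65.0, 39.0, 0.0 m³/s.
The maximum is 301.0 m³/s, occurring at the reading for t = 3 h.

Q_p = 301.0 m³/s at t = 3 h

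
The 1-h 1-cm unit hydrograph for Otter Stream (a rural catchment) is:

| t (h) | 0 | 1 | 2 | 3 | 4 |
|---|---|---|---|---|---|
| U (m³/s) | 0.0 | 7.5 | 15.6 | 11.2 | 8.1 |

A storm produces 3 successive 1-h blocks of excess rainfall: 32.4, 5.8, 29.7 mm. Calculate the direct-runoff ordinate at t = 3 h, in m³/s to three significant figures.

By discrete convolution, Q_j = Σ (P_i / 10 mm) · U_{j−i}.
At t = 3 h (j=3): Q = (32.4/10)·11.2 + (5.8/10)·15.6 + (29.7/10)·7.5 = 67.6 m³/s.

Q ≈ 67.6 m³/s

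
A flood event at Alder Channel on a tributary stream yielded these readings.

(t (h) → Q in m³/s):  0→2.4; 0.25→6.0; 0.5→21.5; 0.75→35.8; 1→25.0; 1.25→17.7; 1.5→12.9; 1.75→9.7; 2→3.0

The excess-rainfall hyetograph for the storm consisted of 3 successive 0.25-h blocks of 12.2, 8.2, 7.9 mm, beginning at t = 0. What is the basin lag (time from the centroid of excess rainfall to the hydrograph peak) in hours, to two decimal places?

Centroid of excess rainfall: t_c = Σ P_i·t̄_i / ΣP_i = 0.3370 h (block centres at 0.125, 0.375, 0.625 h).
Hydrograph peak occurs at t = 0.75 h, so basin lag t_L = 0.75 − 0.3370 = 0.41 h.

t_L ≈ 0.41 h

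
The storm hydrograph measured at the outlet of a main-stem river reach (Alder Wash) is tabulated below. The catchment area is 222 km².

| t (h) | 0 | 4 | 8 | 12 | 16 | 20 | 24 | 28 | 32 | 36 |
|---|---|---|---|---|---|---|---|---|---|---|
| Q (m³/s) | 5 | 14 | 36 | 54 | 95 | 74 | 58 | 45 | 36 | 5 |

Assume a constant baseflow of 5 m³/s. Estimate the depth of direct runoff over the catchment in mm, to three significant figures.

d ≈ 24.1 mm

Direct runoff: 0.0, 9.0, 31.0, 49.0, 90.0, 69.0, 53.0, 40.0, 31.0, 0.0 m³/s; ΣQ_DR = 372.0 m³/s.
V = ΣQ_DR · Δt = 372.0 × 14400 s = 5.357 × 10^6 m³.
Over A = 222 km², depth = V / A = 24.1 mm.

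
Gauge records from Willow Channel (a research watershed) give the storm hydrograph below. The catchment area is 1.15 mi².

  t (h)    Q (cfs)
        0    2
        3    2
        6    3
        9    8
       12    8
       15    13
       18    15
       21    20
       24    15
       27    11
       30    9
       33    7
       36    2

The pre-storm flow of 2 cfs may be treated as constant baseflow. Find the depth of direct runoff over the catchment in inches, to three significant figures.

Direct runoff: 0.0, 0.0, 1.0, 6.0, 6.0, 11.0, 13.0, 18.0, 13.0, 9.0, 7.0, 5.0, 0.0 cfs; ΣQ_DR = 89.00 cfs.
V = ΣQ_DR · Δt = 89.00 × 10800 s = 9.612 × 10^5 ft³.
Over A = 1.15 mi², depth = V / A = 0.360 in.

d ≈ 0.360 in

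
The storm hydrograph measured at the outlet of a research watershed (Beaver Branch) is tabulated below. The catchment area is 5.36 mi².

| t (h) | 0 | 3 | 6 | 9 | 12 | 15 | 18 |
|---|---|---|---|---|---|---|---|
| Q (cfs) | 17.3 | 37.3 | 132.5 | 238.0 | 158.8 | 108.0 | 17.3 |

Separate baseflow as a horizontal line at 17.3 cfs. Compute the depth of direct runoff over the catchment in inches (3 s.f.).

Direct runoff: 0.0, 20.0, 115.2, 220.7, 141.5, 90.7, 0.0 cfs; ΣQ_DR = 588.1 cfs.
V = ΣQ_DR · Δt = 588.1 × 10800 s = 6.351 × 10^6 ft³.
Over A = 5.36 mi², depth = V / A = 0.510 in.

d ≈ 0.510 in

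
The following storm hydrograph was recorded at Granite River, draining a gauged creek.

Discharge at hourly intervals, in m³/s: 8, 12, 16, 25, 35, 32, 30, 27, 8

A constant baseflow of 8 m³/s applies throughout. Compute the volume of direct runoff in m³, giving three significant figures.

V ≈ 4.36 × 10^5 m³

Direct-runoff ordinates (Q − Q_b): 0.0, 4.0, 8.0, 17.0, 27.0, 24.0, 22.0, 19.0, 0.0 m³/s.
ΣQ_DR = 121.0 m³/s.
With Δt = 1 h = 3600 s, V = ΣQ_DR · Δt = 121.0 × 3600 = 4.36 × 10^5 m³.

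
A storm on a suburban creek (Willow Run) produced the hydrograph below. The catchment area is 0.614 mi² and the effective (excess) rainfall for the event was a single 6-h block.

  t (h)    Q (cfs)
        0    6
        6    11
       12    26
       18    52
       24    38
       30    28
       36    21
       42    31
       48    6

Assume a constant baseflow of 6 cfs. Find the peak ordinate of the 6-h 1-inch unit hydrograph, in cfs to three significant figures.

Direct runoff: 0.0, 5.0, 20.0, 46.0, 32.0, 22.0, 15.0, 25.0, 0.0 cfs; ΣQ_DR = 165.0 cfs, peak = 46.0 cfs.
Runoff depth d = ΣQ_DR·Δt / A = 165.0 × 21600 / (0.614 mi²) = 2.499 in.
The 1-inch UH is the DRH scaled by (1 in)/d, so U_p = 46.0 × 1/2.499 = 18.4 cfs.

U_p ≈ 18.4 cfs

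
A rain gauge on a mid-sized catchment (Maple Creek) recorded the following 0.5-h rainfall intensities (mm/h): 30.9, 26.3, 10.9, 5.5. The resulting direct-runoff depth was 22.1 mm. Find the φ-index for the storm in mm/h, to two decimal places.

φ ≈ 7.97 mm/h

Only the 3 blocks with intensity above φ contribute runoff: 30.9, 26.3, 10.9 mm/h.
Σ(I−φ)·Δt = d  ⇒  (30.9+26.3+10.9 − 3φ)·0.5 = 22.1
φ = (68.10 − 22.1/0.5) / 3 = 7.97 mm/h.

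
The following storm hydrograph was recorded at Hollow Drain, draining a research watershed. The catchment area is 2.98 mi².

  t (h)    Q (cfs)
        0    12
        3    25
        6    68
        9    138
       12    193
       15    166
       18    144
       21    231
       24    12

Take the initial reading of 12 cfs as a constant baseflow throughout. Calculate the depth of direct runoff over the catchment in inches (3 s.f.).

d ≈ 1.37 in

Direct runoff: 0.0, 13.0, 56.0, 126.0, 181.0, 154.0, 132.0, 219.0, 0.0 cfs; ΣQ_DR = 881.0 cfs.
V = ΣQ_DR · Δt = 881.0 × 10800 s = 9.515 × 10^6 ft³.
Over A = 2.98 mi², depth = V / A = 1.37 in.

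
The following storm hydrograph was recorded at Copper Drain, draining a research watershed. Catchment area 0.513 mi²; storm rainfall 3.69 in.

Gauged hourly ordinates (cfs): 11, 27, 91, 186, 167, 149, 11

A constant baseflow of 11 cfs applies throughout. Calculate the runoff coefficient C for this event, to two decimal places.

ΣQ_DR = 565.0 cfs; V = ΣQ_DR·Δt = 2.034 × 10^6 ft³.
Runoff depth d = V / A = 1.707 in.
C = d / P = 1.707 / 3.69 = 0.46.

C ≈ 0.46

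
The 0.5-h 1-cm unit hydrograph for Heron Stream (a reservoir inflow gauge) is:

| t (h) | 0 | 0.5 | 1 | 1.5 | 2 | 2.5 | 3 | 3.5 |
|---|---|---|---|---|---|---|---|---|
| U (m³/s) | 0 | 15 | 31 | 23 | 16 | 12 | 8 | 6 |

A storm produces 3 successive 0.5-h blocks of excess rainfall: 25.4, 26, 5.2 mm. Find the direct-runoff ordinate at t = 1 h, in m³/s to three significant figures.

By discrete convolution, Q_j = Σ (P_i / 10 mm) · U_{j−i}.
At t = 1 h (j=2): Q = (25.4/10)·31 + (26/10)·15 + (5.2/10)·0 = 118 m³/s.

Q ≈ 118 m³/s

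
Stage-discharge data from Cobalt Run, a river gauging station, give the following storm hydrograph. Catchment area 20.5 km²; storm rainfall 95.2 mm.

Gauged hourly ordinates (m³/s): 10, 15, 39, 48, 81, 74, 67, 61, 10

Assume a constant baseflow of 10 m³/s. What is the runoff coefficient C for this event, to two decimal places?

C ≈ 0.58

ΣQ_DR = 315.0 m³/s; V = ΣQ_DR·Δt = 1.134 × 10^6 m³.
Runoff depth d = V / A = 55.32 mm.
C = d / P = 55.32 / 95.2 = 0.58.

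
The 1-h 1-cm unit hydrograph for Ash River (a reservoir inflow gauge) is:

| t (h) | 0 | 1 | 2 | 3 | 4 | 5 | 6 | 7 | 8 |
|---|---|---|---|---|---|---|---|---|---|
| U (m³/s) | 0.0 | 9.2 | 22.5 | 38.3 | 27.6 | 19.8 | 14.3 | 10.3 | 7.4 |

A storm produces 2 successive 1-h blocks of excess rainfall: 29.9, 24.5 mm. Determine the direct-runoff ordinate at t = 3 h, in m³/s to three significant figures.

By discrete convolution, Q_j = Σ (P_i / 10 mm) · U_{j−i}.
At t = 3 h (j=3): Q = (29.9/10)·38.3 + (24.5/10)·22.5 = 170 m³/s.

Q ≈ 170 m³/s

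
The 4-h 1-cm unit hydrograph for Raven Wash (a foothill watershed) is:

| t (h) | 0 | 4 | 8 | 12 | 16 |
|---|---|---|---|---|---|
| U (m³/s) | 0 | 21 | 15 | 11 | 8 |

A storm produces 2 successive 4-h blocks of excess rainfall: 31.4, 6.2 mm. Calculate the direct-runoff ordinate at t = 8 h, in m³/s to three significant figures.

Q ≈ 60.1 m³/s

By discrete convolution, Q_j = Σ (P_i / 10 mm) · U_{j−i}.
At t = 8 h (j=2): Q = (31.4/10)·15 + (6.2/10)·21 = 60.1 m³/s.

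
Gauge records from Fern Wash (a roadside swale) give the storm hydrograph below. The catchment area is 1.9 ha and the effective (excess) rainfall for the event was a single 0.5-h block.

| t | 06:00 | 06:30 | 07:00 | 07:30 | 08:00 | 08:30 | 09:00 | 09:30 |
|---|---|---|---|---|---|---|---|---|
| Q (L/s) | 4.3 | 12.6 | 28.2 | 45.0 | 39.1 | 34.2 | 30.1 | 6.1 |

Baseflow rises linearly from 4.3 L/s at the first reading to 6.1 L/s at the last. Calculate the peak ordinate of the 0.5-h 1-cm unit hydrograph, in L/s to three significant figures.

Direct runoff: 0.00, 8.04, 23.39, 39.93, 33.77, 28.61, 24.26, 0.00 L/s; ΣQ_DR = 158.0 L/s, peak = 39.93 L/s.
Runoff depth d = ΣQ_DR·Δt / A = 158.0 × 1800 / (1.9 ha) = 14.97 mm.
The 1-cm UH is the DRH scaled by (10 mm)/d, so U_p = 39.93 × 10/14.97 = 26.7 L/s.

U_p ≈ 26.7 L/s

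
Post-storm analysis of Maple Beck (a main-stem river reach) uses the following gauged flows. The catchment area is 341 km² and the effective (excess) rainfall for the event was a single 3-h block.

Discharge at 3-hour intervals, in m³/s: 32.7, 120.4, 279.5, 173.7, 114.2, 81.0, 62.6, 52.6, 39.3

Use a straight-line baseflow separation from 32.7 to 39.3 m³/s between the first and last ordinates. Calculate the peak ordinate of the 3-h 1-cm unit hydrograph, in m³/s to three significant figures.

U_p ≈ 122 m³/s

Direct runoff: 0.00, 86.88, 245.15, 138.53, 78.20, 44.17, 24.95, 14.12, 0.00 m³/s; ΣQ_DR = 632.0 m³/s, peak = 245.15 m³/s.
Runoff depth d = ΣQ_DR·Δt / A = 632.0 × 10800 / (341 km²) = 20.02 mm.
The 1-cm UH is the DRH scaled by (10 mm)/d, so U_p = 245.15 × 10/20.02 = 122 m³/s.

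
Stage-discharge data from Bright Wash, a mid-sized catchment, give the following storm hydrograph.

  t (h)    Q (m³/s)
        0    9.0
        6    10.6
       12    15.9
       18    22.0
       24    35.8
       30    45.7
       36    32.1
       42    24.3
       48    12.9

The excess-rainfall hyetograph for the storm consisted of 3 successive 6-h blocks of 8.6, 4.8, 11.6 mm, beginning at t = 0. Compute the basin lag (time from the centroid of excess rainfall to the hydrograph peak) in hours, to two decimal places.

t_L ≈ 20.28 h

Centroid of excess rainfall: t_c = Σ P_i·t̄_i / ΣP_i = 9.7200 h (block centres at 3, 9, 15 h).
Hydrograph peak occurs at t = 30 h, so basin lag t_L = 30 − 9.7200 = 20.28 h.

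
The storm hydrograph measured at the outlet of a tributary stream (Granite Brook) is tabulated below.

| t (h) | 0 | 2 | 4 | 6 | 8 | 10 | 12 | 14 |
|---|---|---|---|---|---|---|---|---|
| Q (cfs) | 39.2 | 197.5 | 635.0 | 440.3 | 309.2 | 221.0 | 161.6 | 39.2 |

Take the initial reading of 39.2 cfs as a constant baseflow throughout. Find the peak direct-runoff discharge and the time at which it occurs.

Q_p = 595.8 cfs at t = 4 h

Subtracting baseflow gives direct-runoff ordinates: 0.0, 158.3, 595.8, 401.1, 270.0, 181.8, 122.4, 0.0 cfs.
The maximum is 595.8 cfs, occurring at the reading for t = 4 h.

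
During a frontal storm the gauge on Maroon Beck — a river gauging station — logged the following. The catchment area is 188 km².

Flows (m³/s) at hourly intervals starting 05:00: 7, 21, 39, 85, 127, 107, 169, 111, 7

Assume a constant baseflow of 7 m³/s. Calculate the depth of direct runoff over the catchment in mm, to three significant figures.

Direct runoff: 0.0, 14.0, 32.0, 78.0, 120.0, 100.0, 162.0, 104.0, 0.0 m³/s; ΣQ_DR = 610.0 m³/s.
V = ΣQ_DR · Δt = 610.0 × 3600 s = 2.196 × 10^6 m³.
Over A = 188 km², depth = V / A = 11.7 mm.

d ≈ 11.7 mm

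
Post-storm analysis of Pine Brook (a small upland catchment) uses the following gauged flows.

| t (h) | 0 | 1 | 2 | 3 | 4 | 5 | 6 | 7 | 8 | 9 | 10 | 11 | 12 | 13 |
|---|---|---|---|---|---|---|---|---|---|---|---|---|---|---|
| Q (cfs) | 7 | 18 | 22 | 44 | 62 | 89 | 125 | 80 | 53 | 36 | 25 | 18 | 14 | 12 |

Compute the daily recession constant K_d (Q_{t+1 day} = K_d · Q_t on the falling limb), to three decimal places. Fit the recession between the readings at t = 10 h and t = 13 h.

Between t = 10 h and t = 13 h the flow falls from 25 to 12 cfs over 3×1 h = 3 h.
Per-interval ratio K = (12/25)^(1/3) = 0.7830; K_d = K^(24/1) = 0.003.

K_d ≈ 0.003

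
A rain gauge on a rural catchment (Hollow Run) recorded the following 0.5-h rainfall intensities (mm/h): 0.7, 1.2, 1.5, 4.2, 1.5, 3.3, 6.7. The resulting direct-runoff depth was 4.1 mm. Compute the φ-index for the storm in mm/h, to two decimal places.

Only the 3 blocks with intensity above φ contribute runoff: 4.2, 3.3, 6.7 mm/h.
Σ(I−φ)·Δt = d  ⇒  (4.2+3.3+6.7 − 3φ)·0.5 = 4.1
φ = (14.20 − 4.1/0.5) / 3 = 2.00 mm/h.

φ ≈ 2.00 mm/h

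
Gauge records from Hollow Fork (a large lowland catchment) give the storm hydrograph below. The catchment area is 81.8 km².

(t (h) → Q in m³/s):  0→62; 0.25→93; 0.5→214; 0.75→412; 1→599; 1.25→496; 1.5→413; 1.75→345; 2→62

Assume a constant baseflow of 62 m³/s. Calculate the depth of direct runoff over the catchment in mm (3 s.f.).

Direct runoff: 0.0, 31.0, 152.0, 350.0, 537.0, 434.0, 351.0, 283.0, 0.0 m³/s; ΣQ_DR = 2138 m³/s.
V = ΣQ_DR · Δt = 2138 × 900 s = 1.924 × 10^6 m³.
Over A = 81.8 km², depth = V / A = 23.5 mm.

d ≈ 23.5 mm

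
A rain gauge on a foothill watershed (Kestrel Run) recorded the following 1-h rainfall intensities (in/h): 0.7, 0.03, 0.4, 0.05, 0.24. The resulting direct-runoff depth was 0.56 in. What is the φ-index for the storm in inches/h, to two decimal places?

Only the 2 blocks with intensity above φ contribute runoff: 0.7, 0.4 in/h.
Σ(I−φ)·Δt = d  ⇒  (0.7+0.4 − 2φ)·1 = 0.56
φ = (1.100 − 0.56/1) / 2 = 0.27 in/h.

φ ≈ 0.27 in/h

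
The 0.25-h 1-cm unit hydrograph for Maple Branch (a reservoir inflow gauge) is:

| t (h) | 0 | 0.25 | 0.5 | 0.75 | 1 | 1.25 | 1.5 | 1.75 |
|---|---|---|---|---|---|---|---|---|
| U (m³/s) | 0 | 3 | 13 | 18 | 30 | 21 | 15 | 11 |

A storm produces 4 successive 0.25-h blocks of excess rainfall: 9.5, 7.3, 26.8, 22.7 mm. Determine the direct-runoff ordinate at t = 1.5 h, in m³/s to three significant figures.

By discrete convolution, Q_j = Σ (P_i / 10 mm) · U_{j−i}.
At t = 1.5 h (j=6): Q = (9.5/10)·15 + (7.3/10)·21 + (26.8/10)·30 + (22.7/10)·18 = 151 m³/s.

Q ≈ 151 m³/s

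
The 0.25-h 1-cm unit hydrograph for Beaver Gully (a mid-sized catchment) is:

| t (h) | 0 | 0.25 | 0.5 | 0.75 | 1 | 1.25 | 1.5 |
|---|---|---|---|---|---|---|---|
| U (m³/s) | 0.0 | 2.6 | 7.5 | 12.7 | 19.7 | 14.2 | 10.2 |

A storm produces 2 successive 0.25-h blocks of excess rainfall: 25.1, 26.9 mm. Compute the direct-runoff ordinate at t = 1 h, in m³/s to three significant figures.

Q ≈ 83.6 m³/s

By discrete convolution, Q_j = Σ (P_i / 10 mm) · U_{j−i}.
At t = 1 h (j=4): Q = (25.1/10)·19.7 + (26.9/10)·12.7 = 83.6 m³/s.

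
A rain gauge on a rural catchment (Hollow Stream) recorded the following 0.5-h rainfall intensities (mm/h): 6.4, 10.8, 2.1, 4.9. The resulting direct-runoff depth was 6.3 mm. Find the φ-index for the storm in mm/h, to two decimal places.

Only the 3 blocks with intensity above φ contribute runoff: 6.4, 10.8, 4.9 mm/h.
Σ(I−φ)·Δt = d  ⇒  (6.4+10.8+4.9 − 3φ)·0.5 = 6.3
φ = (22.10 − 6.3/0.5) / 3 = 3.17 mm/h.

φ ≈ 3.17 mm/h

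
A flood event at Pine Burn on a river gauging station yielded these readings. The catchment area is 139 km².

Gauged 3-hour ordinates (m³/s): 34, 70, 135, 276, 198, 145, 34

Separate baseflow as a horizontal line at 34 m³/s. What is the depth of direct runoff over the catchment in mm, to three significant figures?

d ≈ 50.8 mm

Direct runoff: 0.0, 36.0, 101.0, 242.0, 164.0, 111.0, 0.0 m³/s; ΣQ_DR = 654.0 m³/s.
V = ΣQ_DR · Δt = 654.0 × 10800 s = 7.063 × 10^6 m³.
Over A = 139 km², depth = V / A = 50.8 mm.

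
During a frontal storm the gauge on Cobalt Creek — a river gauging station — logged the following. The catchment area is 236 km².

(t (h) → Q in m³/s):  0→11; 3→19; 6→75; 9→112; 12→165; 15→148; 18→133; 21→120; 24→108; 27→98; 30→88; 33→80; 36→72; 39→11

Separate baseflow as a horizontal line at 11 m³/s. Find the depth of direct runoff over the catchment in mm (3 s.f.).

Direct runoff: 0.0, 8.0, 64.0, 101.0, 154.0, 137.0, 122.0, 109.0, 97.0, 87.0, 77.0, 69.0, 61.0, 0.0 m³/s; ΣQ_DR = 1086 m³/s.
V = ΣQ_DR · Δt = 1086 × 10800 s = 1.173 × 10^7 m³.
Over A = 236 km², depth = V / A = 49.7 mm.

d ≈ 49.7 mm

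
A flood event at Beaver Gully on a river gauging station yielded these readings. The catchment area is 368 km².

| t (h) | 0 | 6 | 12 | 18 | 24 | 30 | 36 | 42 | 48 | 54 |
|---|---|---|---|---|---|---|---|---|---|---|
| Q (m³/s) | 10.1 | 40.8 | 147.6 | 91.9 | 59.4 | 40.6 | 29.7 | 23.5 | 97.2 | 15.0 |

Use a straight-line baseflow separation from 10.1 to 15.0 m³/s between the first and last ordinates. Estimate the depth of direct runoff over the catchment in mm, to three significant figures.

Direct runoff: 0.00, 30.16, 136.41, 80.17, 47.12, 27.78, 16.33, 9.59, 82.74, 0.00 m³/s; ΣQ_DR = 430.3 m³/s.
V = ΣQ_DR · Δt = 430.3 × 21600 s = 9.294 × 10^6 m³.
Over A = 368 km², depth = V / A = 25.3 mm.

d ≈ 25.3 mm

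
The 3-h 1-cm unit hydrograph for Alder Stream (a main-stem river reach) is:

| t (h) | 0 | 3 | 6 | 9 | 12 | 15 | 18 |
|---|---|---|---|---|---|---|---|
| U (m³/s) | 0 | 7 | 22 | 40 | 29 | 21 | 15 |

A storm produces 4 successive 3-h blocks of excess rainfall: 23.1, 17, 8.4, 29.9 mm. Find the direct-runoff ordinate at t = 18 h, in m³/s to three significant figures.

By discrete convolution, Q_j = Σ (P_i / 10 mm) · U_{j−i}.
At t = 18 h (j=6): Q = (23.1/10)·15 + (17/10)·21 + (8.4/10)·29 + (29.9/10)·40 = 214 m³/s.

Q ≈ 214 m³/s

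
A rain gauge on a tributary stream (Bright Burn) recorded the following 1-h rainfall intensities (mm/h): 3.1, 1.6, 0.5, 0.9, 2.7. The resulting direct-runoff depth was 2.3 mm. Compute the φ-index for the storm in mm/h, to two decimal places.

Only the 2 blocks with intensity above φ contribute runoff: 3.1, 2.7 mm/h.
Σ(I−φ)·Δt = d  ⇒  (3.1+2.7 − 2φ)·1 = 2.3
φ = (5.800 − 2.3/1) / 2 = 1.75 mm/h.

φ ≈ 1.75 mm/h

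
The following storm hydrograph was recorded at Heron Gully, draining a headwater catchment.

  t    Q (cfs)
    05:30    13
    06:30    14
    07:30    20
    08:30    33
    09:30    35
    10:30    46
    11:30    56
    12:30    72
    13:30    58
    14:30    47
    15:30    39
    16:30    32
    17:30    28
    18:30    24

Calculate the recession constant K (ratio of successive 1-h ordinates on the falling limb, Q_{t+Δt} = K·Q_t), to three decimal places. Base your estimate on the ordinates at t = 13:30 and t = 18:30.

K ≈ 0.838

Using the recession-limb readings at t = 13:30 and t = 18:30: Q falls from 58 to 24 cfs over 5 intervals.
K = (Q₂/Q₁)^(1/5) = (24/58)^(1/5) = 0.838.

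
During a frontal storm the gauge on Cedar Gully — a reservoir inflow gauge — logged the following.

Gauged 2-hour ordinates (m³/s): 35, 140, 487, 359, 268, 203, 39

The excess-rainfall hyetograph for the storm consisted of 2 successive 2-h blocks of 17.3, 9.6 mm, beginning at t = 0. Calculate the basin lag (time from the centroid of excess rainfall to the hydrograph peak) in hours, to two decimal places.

Centroid of excess rainfall: t_c = Σ P_i·t̄_i / ΣP_i = 1.7138 h (block centres at 1, 3 h).
Hydrograph peak occurs at t = 4 h, so basin lag t_L = 4 − 1.7138 = 2.29 h.

t_L ≈ 2.29 h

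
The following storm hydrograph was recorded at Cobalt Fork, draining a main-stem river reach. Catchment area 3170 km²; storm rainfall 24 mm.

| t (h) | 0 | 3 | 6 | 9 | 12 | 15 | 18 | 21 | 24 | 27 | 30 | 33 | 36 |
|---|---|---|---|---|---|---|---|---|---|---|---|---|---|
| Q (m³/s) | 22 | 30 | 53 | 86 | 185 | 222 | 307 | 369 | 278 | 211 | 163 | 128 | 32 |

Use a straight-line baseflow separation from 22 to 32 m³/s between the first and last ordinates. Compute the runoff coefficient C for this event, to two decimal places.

C ≈ 0.25

ΣQ_DR = 1735 m³/s; V = ΣQ_DR·Δt = 1.874 × 10^7 m³.
Runoff depth d = V / A = 5.911 mm.
C = d / P = 5.911 / 24 = 0.25.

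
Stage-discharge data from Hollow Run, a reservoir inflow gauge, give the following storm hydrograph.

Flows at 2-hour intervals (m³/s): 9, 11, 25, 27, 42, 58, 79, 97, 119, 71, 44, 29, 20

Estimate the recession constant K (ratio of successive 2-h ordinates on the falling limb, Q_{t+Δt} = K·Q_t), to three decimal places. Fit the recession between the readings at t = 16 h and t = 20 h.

Using the recession-limb readings at t = 16 h and t = 20 h: Q falls from 119 to 44 m³/s over 2 intervals.
K = (Q₂/Q₁)^(1/2) = (44/119)^(1/2) = 0.608.

K ≈ 0.608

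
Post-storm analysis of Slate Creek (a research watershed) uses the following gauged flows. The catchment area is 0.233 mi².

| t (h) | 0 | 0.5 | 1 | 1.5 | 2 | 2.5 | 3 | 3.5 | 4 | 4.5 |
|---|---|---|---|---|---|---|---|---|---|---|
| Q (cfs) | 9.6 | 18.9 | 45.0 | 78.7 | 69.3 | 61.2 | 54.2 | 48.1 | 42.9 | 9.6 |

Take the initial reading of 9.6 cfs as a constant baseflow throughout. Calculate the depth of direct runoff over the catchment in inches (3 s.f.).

d ≈ 1.14 in

Direct runoff: 0.0, 9.3, 35.4, 69.1, 59.7, 51.6, 44.6, 38.5, 33.3, 0.0 cfs; ΣQ_DR = 341.5 cfs.
V = ΣQ_DR · Δt = 341.5 × 1800 s = 6.147 × 10^5 ft³.
Over A = 0.233 mi², depth = V / A = 1.14 in.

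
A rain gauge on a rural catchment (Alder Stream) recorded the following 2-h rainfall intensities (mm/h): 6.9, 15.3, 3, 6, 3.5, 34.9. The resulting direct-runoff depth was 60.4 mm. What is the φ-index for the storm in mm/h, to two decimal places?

Only the 2 blocks with intensity above φ contribute runoff: 15.3, 34.9 mm/h.
Σ(I−φ)·Δt = d  ⇒  (15.3+34.9 − 2φ)·2 = 60.4
φ = (50.20 − 60.4/2) / 2 = 10.00 mm/h.

φ ≈ 10.00 mm/h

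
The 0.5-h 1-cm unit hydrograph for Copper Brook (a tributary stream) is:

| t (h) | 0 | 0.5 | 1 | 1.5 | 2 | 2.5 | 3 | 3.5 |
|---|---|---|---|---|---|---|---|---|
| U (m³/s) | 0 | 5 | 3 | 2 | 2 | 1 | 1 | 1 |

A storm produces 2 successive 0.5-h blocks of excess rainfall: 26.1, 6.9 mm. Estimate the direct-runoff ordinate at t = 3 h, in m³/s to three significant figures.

By discrete convolution, Q_j = Σ (P_i / 10 mm) · U_{j−i}.
At t = 3 h (j=6): Q = (26.1/10)·1 + (6.9/10)·1 = 3.30 m³/s.

Q ≈ 3.30 m³/s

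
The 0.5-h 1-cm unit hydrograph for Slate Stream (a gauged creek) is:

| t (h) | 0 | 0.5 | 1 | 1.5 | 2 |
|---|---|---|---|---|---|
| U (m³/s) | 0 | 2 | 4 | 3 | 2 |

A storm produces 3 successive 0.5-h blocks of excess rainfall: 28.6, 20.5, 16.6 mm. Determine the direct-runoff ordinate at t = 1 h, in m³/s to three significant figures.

By discrete convolution, Q_j = Σ (P_i / 10 mm) · U_{j−i}.
At t = 1 h (j=2): Q = (28.6/10)·4 + (20.5/10)·2 + (16.6/10)·0 = 15.5 m³/s.

Q ≈ 15.5 m³/s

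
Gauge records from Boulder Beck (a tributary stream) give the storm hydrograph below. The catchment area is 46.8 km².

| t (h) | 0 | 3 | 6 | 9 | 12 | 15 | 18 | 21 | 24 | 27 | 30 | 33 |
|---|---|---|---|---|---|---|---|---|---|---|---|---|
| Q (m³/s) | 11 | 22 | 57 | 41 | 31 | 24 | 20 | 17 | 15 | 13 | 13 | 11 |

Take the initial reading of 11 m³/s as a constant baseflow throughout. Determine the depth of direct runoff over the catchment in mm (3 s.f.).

Direct runoff: 0.0, 11.0, 46.0, 30.0, 20.0, 13.0, 9.0, 6.0, 4.0, 2.0, 2.0, 0.0 m³/s; ΣQ_DR = 143.0 m³/s.
V = ΣQ_DR · Δt = 143.0 × 10800 s = 1.544 × 10^6 m³.
Over A = 46.8 km², depth = V / A = 33.0 mm.

d ≈ 33.0 mm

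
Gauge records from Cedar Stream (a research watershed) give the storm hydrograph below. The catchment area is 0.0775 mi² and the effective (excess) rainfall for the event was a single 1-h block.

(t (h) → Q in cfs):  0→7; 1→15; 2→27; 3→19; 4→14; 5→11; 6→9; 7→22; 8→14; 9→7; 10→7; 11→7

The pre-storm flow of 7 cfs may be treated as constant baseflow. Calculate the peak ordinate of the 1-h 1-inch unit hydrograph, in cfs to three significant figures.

Direct runoff: 0.0, 8.0, 20.0, 12.0, 7.0, 4.0, 2.0, 15.0, 7.0, 0.0, 0.0, 0.0 cfs; ΣQ_DR = 75.00 cfs, peak = 20.0 cfs.
Runoff depth d = ΣQ_DR·Δt / A = 75.00 × 3600 / (0.0775 mi²) = 1.500 in.
The 1-inch UH is the DRH scaled by (1 in)/d, so U_p = 20.0 × 1/1.500 = 13.3 cfs.

U_p ≈ 13.3 cfs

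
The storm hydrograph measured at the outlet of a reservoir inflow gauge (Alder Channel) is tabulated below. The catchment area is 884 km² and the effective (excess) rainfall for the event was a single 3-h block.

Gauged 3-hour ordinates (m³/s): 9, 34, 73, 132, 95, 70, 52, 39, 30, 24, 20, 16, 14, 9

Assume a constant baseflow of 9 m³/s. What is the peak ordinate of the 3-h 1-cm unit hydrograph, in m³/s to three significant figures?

U_p ≈ 205 m³/s

Direct runoff: 0.0, 25.0, 64.0, 123.0, 86.0, 61.0, 43.0, 30.0, 21.0, 15.0, 11.0, 7.0, 5.0, 0.0 m³/s; ΣQ_DR = 491.0 m³/s, peak = 123.0 m³/s.
Runoff depth d = ΣQ_DR·Δt / A = 491.0 × 10800 / (884 km²) = 5.999 mm.
The 1-cm UH is the DRH scaled by (10 mm)/d, so U_p = 123.0 × 10/5.999 = 205 m³/s.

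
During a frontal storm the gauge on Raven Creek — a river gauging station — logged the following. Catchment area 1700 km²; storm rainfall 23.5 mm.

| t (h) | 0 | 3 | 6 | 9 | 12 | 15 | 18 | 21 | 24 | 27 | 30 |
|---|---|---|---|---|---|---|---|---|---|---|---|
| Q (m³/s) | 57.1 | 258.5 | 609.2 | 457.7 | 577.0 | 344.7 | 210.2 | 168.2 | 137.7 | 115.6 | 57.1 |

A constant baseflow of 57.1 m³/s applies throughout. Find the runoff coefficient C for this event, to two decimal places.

C ≈ 0.64

ΣQ_DR = 2365 m³/s; V = ΣQ_DR·Δt = 2.554 × 10^7 m³.
Runoff depth d = V / A = 15.02 mm.
C = d / P = 15.02 / 23.5 = 0.64.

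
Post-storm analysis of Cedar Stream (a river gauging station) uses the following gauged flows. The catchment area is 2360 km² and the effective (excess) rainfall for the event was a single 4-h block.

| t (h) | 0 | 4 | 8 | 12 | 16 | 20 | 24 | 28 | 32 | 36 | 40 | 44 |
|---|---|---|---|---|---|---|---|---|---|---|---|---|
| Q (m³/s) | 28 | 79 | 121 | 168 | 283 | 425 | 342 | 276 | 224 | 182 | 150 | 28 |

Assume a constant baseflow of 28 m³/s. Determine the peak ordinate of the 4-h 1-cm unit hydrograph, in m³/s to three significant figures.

U_p ≈ 330 m³/s

Direct runoff: 0.0, 51.0, 93.0, 140.0, 255.0, 397.0, 314.0, 248.0, 196.0, 154.0, 122.0, 0.0 m³/s; ΣQ_DR = 1970 m³/s, peak = 397.0 m³/s.
Runoff depth d = ΣQ_DR·Δt / A = 1970 × 14400 / (2360 km²) = 12.02 mm.
The 1-cm UH is the DRH scaled by (10 mm)/d, so U_p = 397.0 × 10/12.02 = 330 m³/s.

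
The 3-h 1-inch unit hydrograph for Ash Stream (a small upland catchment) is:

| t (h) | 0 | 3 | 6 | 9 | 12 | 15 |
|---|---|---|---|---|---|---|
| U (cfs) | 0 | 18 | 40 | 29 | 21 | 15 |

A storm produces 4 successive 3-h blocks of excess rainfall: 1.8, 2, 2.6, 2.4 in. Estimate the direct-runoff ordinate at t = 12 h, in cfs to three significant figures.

Q ≈ 243 cfs

By discrete convolution, Q_j = Σ (P_i / 1 in) · U_{j−i}.
At t = 12 h (j=4): Q = (1.8/1)·21 + (2/1)·29 + (2.6/1)·40 + (2.4/1)·18 = 243 cfs.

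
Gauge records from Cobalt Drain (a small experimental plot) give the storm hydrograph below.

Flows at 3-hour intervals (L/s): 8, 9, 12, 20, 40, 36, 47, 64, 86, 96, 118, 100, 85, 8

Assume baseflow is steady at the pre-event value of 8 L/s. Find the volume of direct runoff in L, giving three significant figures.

V ≈ 6.66 × 10^6 L

Direct-runoff ordinates (Q − Q_b): 0.0, 1.0, 4.0, 12.0, 32.0, 28.0, 39.0, 56.0, 78.0, 88.0, 110.0, 92.0, 77.0, 0.0 L/s.
ΣQ_DR = 617.0 L/s.
With Δt = 3 h = 10800 s, V = ΣQ_DR · Δt = 617.0 × 10800 = 6.66 × 10^6 L.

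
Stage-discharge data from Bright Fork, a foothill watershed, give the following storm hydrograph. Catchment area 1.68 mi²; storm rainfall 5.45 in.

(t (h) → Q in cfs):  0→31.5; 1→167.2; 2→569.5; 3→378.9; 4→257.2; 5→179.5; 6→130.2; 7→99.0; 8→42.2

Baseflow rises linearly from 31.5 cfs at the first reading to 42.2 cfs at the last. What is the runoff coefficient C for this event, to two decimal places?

C ≈ 0.26

ΣQ_DR = 1524 cfs; V = ΣQ_DR·Δt = 5.485 × 10^6 ft³.
Runoff depth d = V / A = 1.405 in.
C = d / P = 1.405 / 5.45 = 0.26.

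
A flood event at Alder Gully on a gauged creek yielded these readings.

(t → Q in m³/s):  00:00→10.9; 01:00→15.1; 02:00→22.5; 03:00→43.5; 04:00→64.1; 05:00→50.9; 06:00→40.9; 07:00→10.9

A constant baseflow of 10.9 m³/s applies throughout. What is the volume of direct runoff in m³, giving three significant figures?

Direct-runoff ordinates (Q − Q_b): 0.0, 4.2, 11.6, 32.6, 53.2, 40.0, 30.0, 0.0 m³/s.
ΣQ_DR = 171.6 m³/s.
With Δt = 1 h = 3600 s, V = ΣQ_DR · Δt = 171.6 × 3600 = 6.18 × 10^5 m³.

V ≈ 6.18 × 10^5 m³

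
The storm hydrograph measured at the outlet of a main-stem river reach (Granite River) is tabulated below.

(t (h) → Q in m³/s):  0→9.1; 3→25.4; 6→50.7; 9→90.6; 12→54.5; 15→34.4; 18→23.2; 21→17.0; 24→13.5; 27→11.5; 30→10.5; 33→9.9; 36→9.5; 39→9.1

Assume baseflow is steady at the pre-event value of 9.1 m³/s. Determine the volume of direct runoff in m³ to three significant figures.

V ≈ 2.61 × 10^6 m³

Direct-runoff ordinates (Q − Q_b): 0.0, 16.3, 41.6, 81.5, 45.4, 25.3, 14.1, 7.9, 4.4, 2.4, 1.4, 0.8, 0.4, 0.0 m³/s.
ΣQ_DR = 241.5 m³/s.
With Δt = 3 h = 10800 s, V = ΣQ_DR · Δt = 241.5 × 10800 = 2.61 × 10^6 m³.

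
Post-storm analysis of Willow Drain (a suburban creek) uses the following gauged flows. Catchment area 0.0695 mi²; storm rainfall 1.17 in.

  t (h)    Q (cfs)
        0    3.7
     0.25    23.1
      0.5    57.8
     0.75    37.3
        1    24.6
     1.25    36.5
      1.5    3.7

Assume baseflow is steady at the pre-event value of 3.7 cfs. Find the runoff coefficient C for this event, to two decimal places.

C ≈ 0.77

ΣQ_DR = 160.8 cfs; V = ΣQ_DR·Δt = 1.447 × 10^5 ft³.
Runoff depth d = V / A = 0.8963 in.
C = d / P = 0.8963 / 1.17 = 0.77.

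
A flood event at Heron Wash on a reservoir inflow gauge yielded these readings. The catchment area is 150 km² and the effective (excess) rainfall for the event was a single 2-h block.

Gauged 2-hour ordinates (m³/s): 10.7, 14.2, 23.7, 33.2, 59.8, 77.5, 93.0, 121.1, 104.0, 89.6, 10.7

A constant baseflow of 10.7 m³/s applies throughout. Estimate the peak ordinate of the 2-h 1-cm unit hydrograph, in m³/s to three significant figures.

Direct runoff: 0.0, 3.5, 13.0, 22.5, 49.1, 66.8, 82.3, 110.4, 93.3, 78.9, 0.0 m³/s; ΣQ_DR = 519.8 m³/s, peak = 110.4 m³/s.
Runoff depth d = ΣQ_DR·Δt / A = 519.8 × 7200 / (150 km²) = 24.95 mm.
The 1-cm UH is the DRH scaled by (10 mm)/d, so U_p = 110.4 × 10/24.95 = 44.2 m³/s.

U_p ≈ 44.2 m³/s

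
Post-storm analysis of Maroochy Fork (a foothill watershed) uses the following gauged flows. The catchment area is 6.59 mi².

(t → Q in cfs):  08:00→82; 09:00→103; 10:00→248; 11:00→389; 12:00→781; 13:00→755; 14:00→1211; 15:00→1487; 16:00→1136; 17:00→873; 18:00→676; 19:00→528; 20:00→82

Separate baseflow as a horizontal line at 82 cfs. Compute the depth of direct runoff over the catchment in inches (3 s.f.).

d ≈ 1.71 in

Direct runoff: 0.0, 21.0, 166.0, 307.0, 699.0, 673.0, 1129.0, 1405.0, 1054.0, 791.0, 594.0, 446.0, 0.0 cfs; ΣQ_DR = 7285 cfs.
V = ΣQ_DR · Δt = 7285 × 3600 s = 2.623 × 10^7 ft³.
Over A = 6.59 mi², depth = V / A = 1.71 in.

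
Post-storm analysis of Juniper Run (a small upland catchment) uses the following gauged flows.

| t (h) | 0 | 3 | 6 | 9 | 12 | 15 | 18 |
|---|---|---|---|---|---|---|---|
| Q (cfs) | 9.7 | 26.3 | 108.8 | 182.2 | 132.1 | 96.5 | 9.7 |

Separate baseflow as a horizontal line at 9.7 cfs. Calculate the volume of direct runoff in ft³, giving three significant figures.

Direct-runoff ordinates (Q − Q_b): 0.0, 16.6, 99.1, 172.5, 122.4, 86.8, 0.0 cfs.
ΣQ_DR = 497.4 cfs.
With Δt = 3 h = 10800 s, V = ΣQ_DR · Δt = 497.4 × 10800 = 5.37 × 10^6 ft³.

V ≈ 5.37 × 10^6 ft³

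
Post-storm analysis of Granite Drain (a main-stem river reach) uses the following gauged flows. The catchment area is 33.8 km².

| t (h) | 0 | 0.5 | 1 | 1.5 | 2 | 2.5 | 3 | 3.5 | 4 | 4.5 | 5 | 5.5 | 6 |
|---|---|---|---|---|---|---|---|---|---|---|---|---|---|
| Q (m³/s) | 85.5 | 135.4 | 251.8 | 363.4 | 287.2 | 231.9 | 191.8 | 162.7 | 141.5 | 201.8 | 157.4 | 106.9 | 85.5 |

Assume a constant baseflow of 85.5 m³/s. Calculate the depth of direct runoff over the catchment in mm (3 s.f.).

d ≈ 68.8 mm

Direct runoff: 0.0, 49.9, 166.3, 277.9, 201.7, 146.4, 106.3, 77.2, 56.0, 116.3, 71.9, 21.4, 0.0 m³/s; ΣQ_DR = 1291 m³/s.
V = ΣQ_DR · Δt = 1291 × 1800 s = 2.324 × 10^6 m³.
Over A = 33.8 km², depth = V / A = 68.8 mm.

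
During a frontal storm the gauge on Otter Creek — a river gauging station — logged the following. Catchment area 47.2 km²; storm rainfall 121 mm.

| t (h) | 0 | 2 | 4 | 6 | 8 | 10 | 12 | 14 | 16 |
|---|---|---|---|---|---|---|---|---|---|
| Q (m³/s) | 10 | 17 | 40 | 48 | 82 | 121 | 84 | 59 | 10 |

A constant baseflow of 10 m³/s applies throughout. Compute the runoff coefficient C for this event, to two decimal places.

ΣQ_DR = 381.0 m³/s; V = ΣQ_DR·Δt = 2.743 × 10^6 m³.
Runoff depth d = V / A = 58.12 mm.
C = d / P = 58.12 / 121 = 0.48.

C ≈ 0.48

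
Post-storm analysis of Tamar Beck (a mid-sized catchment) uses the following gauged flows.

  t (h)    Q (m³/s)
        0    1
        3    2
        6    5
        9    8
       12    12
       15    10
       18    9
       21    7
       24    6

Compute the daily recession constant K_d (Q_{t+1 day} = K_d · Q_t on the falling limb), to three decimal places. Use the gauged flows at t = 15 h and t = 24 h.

Between t = 15 h and t = 24 h the flow falls from 10 to 6 m³/s over 3×3 h = 9 h.
Per-interval ratio K = (6/10)^(1/3) = 0.8434; K_d = K^(24/3) = 0.256.

K_d ≈ 0.256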